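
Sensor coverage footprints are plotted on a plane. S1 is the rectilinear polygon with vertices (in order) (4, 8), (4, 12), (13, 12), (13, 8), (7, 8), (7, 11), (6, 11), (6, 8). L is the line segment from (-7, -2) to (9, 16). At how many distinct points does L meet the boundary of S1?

2

The segment meets the boundary at (5.444,12), (4,10.375).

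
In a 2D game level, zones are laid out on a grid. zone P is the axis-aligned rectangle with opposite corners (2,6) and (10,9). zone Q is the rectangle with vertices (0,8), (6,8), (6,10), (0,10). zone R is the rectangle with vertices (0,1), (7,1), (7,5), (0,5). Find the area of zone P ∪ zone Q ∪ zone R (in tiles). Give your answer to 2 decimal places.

60.00

By inclusion–exclusion:
Individual areas: |zone P| = 24, |zone Q| = 12, |zone R| = 28.
|zone P∩zone Q|: x∈[2,6], y∈[8,9] → 4·1 = 4.
|zone P∩zone R| = 0 (no overlap).
|zone Q∩zone R| = 0 (no overlap).
|zone P∩zone Q∩zone R| = 0.
|zone P ∪ zone Q ∪ zone R| = 64 − 4 + 0 = 60.00.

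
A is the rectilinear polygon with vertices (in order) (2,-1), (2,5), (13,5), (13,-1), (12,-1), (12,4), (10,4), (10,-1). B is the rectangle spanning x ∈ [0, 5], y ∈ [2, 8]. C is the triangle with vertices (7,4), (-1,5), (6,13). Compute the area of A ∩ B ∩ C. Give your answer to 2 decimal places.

1.69

The intersection is the polygon with vertices (5,5), (5,4.25), (2,4.625), (2,5).
By the shoelace formula its area is 1.69.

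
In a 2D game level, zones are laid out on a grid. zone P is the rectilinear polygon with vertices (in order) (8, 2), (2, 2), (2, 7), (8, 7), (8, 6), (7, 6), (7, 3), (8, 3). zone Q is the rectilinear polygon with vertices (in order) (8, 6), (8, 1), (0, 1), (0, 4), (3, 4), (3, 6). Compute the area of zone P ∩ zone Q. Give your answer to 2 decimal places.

19.00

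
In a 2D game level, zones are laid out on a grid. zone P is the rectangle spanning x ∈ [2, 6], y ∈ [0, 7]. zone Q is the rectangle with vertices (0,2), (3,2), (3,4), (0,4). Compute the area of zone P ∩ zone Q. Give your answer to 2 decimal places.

2.00

|zone P∩zone Q|: x∈[2,3], y∈[2,4] → 1·2 = 2.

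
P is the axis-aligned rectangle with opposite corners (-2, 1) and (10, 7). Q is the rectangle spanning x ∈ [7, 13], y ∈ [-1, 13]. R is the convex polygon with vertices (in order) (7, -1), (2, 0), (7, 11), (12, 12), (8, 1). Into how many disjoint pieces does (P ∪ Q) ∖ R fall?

2

(P ∪ Q) ∖ R splits into 2 disjoint pieces (area 34.9091, area 52.5).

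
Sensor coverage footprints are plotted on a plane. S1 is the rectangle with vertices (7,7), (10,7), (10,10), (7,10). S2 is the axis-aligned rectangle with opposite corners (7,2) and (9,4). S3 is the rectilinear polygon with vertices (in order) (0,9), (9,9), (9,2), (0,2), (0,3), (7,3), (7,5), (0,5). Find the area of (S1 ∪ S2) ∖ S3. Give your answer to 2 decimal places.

5.00

|S1 ∪ S2| = 13.
|(S1 ∪ S2) ∩ S3| = 8.
|(S1 ∪ S2) ∖ S3| = 13 − 8 = 5.00.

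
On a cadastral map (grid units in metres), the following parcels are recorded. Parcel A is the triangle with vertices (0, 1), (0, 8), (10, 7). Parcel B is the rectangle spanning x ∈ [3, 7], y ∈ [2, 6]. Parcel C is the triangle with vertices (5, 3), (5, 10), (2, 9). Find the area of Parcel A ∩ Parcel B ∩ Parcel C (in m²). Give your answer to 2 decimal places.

2.06

The intersection is the polygon with vertices (5,6), (5,4), (4.615,3.769), (3.5,6).
By the shoelace formula its area is 2.06.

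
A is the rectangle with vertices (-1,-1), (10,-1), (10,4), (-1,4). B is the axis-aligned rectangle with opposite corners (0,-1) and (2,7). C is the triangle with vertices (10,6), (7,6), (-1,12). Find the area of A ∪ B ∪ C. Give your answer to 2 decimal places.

By inclusion–exclusion:
Individual areas: |A| = 55, |B| = 16, |C| = 9.
|A∩B|: x∈[0,2], y∈[-1,4] → 2·5 = 10.
|A∩C| = 0.
|B∩C| = 0.
|A∩B∩C| = 0.
|A ∪ B ∪ C| = 80 − 10 + 0 = 70.00.

70.00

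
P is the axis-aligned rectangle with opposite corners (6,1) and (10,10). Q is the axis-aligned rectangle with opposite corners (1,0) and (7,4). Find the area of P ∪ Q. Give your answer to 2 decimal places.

By inclusion–exclusion:
Individual areas: |P| = 36, |Q| = 24.
|P∩Q|: x∈[6,7], y∈[1,4] → 1·3 = 3.
|P ∪ Q| = 60 − 3 = 57.00.

57.00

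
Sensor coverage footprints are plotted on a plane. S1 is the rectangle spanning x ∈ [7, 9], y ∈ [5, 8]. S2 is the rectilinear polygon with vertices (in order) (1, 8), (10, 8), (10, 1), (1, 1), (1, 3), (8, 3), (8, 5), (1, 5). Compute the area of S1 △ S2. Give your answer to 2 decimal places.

43.00

|S1| = 6, |S2| = 49, |S1∩S2| = 6.
|S1 △ S2| = |S1| + |S2| − 2·|S1∩S2| = 6 + 49 − 12 = 43.00.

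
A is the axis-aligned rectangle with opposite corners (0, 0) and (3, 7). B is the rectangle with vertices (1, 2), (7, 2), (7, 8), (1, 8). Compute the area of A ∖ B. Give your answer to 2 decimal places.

|A∩B|: x∈[1,3], y∈[2,7] → 2·5 = 10.
|A| = 21.
|A ∖ B| = |A| − |A∩B| = 21 − 10 = 11.00.

11.00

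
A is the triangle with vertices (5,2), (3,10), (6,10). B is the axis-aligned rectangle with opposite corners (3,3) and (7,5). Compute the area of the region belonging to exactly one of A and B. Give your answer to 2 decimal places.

17.00

|A| = 12, |B| = 8, |A∩B| = 1.5.
|A △ B| = |A| + |B| − 2·|A∩B| = 12 + 8 − 3 = 17.00.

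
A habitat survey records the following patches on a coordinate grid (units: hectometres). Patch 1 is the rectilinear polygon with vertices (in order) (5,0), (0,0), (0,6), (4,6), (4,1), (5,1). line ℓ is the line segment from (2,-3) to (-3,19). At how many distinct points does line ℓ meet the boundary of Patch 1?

The segment meets the boundary at (1.318,0), (0,5.8).

2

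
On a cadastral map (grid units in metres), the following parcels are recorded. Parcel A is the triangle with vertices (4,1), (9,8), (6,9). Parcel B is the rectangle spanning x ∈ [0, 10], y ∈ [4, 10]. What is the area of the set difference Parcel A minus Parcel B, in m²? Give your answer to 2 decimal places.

2.09

|Parcel A| = 13, |Parcel A∩Parcel B| = 10.9107.
|Parcel A ∖ Parcel B| = |Parcel A| − |Parcel A∩Parcel B| = 13 − 10.9107 = 2.09.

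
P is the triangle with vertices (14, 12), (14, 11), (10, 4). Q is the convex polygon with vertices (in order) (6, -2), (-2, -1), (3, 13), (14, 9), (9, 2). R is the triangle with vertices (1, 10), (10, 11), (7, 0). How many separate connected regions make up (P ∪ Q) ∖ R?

2

(P ∪ Q) ∖ R splits into 2 disjoint pieces (area 79.6731, area 9.5613).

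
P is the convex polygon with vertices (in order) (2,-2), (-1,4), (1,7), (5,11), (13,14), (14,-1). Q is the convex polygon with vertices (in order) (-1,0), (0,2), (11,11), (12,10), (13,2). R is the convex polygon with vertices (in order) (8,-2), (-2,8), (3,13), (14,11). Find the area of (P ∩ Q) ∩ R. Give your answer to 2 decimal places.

The region (P ∩ Q) ∩ R is the polygon with vertices (11,11), (12,10), (12.328,7.377), (9.623,1.518), (5.125,0.875), (2.2,3.8).
By the shoelace formula its area is 54.22.

54.22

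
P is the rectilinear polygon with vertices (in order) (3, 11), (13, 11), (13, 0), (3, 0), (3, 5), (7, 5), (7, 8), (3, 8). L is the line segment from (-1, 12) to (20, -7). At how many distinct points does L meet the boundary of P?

4

The segment meets the boundary at (3.421,8), (12.263,0), (3,8.381), (6.737,5).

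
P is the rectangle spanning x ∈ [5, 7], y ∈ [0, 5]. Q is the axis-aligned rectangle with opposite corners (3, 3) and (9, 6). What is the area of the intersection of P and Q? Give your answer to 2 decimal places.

4.00

|P∩Q|: x∈[5,7], y∈[3,5] → 2·2 = 4.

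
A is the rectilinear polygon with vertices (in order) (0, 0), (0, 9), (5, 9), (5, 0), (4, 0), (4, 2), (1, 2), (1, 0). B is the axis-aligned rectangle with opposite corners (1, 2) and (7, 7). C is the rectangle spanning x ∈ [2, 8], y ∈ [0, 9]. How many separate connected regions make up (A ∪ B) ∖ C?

1

(A ∪ B) ∖ C is a single connected region.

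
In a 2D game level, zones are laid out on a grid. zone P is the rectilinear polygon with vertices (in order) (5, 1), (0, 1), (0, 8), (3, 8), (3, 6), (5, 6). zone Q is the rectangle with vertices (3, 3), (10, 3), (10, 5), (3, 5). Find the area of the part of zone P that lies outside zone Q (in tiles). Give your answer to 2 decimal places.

|zone P| = 31, |zone P∩zone Q| = 4.
|zone P ∖ zone Q| = |zone P| − |zone P∩zone Q| = 31 − 4 = 27.00.

27.00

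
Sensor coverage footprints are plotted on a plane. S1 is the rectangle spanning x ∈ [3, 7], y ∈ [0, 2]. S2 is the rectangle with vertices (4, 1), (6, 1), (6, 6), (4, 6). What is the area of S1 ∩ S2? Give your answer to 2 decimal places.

2.00

|S1∩S2|: x∈[4,6], y∈[1,2] → 2·1 = 2.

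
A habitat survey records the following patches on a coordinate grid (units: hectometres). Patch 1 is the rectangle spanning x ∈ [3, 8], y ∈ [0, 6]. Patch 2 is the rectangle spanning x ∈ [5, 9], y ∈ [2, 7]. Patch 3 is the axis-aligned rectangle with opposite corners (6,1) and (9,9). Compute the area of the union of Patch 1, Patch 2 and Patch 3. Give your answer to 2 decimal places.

45.00

By inclusion–exclusion:
Individual areas: |Patch 1| = 30, |Patch 2| = 20, |Patch 3| = 24.
|Patch 1∩Patch 2|: x∈[5,8], y∈[2,6] → 3·4 = 12.
|Patch 1∩Patch 3|: x∈[6,8], y∈[1,6] → 2·5 = 10.
|Patch 2∩Patch 3|: x∈[6,9], y∈[2,7] → 3·5 = 15.
|Patch 1∩Patch 2∩Patch 3| = 8.
|Patch 1 ∪ Patch 2 ∪ Patch 3| = 74 − 37 + 8 = 45.00.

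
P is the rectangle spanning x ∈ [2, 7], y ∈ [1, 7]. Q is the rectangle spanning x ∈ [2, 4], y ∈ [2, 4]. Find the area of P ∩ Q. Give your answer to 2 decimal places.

4.00

|P∩Q|: x∈[2,4], y∈[2,4] → 2·2 = 4.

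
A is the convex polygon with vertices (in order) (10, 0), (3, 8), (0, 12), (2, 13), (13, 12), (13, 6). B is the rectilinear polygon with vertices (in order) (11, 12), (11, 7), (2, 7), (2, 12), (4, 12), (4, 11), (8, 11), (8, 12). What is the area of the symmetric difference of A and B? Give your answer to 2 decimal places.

|A| = 95.5, |B| = 41, |A∩B| = 38.8958.
|A △ B| = |A| + |B| − 2·|A∩B| = 95.5 + 41 − 77.7917 = 58.71.

58.71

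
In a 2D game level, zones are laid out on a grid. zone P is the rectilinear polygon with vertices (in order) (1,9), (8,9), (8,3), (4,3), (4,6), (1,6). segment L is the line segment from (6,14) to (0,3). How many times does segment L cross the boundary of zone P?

The segment meets the boundary at (1.636,6), (3.273,9).

2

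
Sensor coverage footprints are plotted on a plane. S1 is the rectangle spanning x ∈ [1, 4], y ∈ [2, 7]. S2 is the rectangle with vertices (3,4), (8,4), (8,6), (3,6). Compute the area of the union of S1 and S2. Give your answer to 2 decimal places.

23.00

By inclusion–exclusion:
Individual areas: |S1| = 15, |S2| = 10.
|S1∩S2|: x∈[3,4], y∈[4,6] → 1·2 = 2.
|S1 ∪ S2| = 25 − 2 = 23.00.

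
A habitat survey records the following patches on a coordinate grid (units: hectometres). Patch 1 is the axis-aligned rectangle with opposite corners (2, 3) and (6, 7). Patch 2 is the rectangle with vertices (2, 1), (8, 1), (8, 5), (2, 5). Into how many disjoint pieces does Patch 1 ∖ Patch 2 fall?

1

Patch 1 ∖ Patch 2 is a single connected region.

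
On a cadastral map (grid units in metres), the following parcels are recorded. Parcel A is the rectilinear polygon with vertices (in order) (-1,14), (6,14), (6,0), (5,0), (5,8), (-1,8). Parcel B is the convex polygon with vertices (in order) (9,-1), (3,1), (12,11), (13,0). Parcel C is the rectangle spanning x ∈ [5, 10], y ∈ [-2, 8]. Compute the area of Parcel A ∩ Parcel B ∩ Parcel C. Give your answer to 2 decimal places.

3.61

The intersection is the polygon with vertices (5,0.333), (5,3.222), (6,4.333), (6,0).
By the shoelace formula its area is 3.61.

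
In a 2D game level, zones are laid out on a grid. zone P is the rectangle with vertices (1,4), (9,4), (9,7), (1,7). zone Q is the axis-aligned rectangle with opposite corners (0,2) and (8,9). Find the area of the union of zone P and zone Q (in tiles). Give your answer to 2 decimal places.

59.00

By inclusion–exclusion:
Individual areas: |zone P| = 24, |zone Q| = 56.
|zone P∩zone Q|: x∈[1,8], y∈[4,7] → 7·3 = 21.
|zone P ∪ zone Q| = 80 − 21 = 59.00.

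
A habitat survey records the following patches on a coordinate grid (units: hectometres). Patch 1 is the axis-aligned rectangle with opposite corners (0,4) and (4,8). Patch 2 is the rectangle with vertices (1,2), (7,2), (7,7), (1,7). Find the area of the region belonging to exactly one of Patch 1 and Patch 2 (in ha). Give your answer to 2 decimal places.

28.00

|Patch 1∩Patch 2|: x∈[1,4], y∈[4,7] → 3·3 = 9.
|Patch 1 △ Patch 2| = |Patch 1| + |Patch 2| − 2·|Patch 1∩Patch 2| = 16 + 30 − 18 = 28.00.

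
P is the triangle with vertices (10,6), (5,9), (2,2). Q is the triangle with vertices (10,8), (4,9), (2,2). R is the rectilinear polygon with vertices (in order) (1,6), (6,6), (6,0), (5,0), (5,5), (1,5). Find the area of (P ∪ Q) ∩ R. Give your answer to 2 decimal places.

4.25

The region (P ∪ Q) ∩ R is the polygon with vertices (5,3.5), (5,5), (2.857,5), (3.143,6), (6,6), (6,4).
By the shoelace formula its area is 4.25.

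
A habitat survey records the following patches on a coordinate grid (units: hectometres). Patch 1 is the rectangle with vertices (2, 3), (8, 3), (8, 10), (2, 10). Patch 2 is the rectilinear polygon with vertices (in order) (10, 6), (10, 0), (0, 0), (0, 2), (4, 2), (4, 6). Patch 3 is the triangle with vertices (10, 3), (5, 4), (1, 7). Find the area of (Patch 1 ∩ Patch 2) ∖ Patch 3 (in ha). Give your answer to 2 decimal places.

8.36

|Patch 1 ∩ Patch 2| = 12.
|(Patch 1 ∩ Patch 2) ∩ Patch 3| = 3.6361.
|(Patch 1 ∩ Patch 2) ∖ Patch 3| = 12 − 3.6361 = 8.36.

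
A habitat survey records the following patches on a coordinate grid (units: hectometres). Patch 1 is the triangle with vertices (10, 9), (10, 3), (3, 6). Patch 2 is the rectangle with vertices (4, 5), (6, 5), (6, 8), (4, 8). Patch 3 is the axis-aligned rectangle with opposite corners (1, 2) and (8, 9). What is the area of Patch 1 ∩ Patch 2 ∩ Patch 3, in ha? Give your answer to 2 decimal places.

3.33

The intersection is the polygon with vertices (4,6.429), (6,7.286), (6,5), (5.333,5), (4,5.571).
By the shoelace formula its area is 3.33.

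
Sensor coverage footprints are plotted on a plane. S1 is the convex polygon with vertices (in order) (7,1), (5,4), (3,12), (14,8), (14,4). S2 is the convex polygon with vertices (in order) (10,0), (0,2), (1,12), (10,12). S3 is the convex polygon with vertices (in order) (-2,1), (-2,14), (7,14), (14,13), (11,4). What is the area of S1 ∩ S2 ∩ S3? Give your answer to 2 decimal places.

The intersection is the polygon with vertices (3,12), (10,9.454), (10,3.769), (5.8,2.8), (5,4).
By the shoelace formula its area is 42.58.

42.58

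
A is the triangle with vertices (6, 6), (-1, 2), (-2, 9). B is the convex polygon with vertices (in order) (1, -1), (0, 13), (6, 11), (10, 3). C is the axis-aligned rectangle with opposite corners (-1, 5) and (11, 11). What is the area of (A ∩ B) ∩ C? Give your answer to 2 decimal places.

10.42

The region (A ∩ B) ∩ C is the polygon with vertices (0.349,8.119), (6,6), (4.25,5), (0.571,5).
By the shoelace formula its area is 10.42.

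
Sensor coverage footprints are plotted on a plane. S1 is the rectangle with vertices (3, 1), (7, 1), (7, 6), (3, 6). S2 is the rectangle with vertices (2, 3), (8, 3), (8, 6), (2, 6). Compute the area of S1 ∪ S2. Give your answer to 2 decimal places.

26.00

By inclusion–exclusion:
Individual areas: |S1| = 20, |S2| = 18.
|S1∩S2|: x∈[3,7], y∈[3,6] → 4·3 = 12.
|S1 ∪ S2| = 38 − 12 = 26.00.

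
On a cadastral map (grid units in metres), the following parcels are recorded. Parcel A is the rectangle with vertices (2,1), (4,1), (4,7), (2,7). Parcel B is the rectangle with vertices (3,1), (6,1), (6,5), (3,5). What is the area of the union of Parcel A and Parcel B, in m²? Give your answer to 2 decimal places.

By inclusion–exclusion:
Individual areas: |Parcel A| = 12, |Parcel B| = 12.
|Parcel A∩Parcel B|: x∈[3,4], y∈[1,5] → 1·4 = 4.
|Parcel A ∪ Parcel B| = 24 − 4 = 20.00.

20.00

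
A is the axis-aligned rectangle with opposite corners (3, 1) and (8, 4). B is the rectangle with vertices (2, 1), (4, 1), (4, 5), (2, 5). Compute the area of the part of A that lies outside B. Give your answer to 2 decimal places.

12.00

|A∩B|: x∈[3,4], y∈[1,4] → 1·3 = 3.
|A| = 15.
|A ∖ B| = |A| − |A∩B| = 15 − 3 = 12.00.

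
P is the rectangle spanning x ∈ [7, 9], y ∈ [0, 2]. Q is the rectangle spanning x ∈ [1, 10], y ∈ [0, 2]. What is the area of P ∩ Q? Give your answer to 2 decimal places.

4.00

|P∩Q|: x∈[7,9], y∈[0,2] → 2·2 = 4.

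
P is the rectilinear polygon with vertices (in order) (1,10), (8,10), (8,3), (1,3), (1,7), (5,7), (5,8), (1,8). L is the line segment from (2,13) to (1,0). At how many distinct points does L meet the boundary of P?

The segment meets the boundary at (1.231,3), (1.538,7), (1.615,8), (1.769,10).

4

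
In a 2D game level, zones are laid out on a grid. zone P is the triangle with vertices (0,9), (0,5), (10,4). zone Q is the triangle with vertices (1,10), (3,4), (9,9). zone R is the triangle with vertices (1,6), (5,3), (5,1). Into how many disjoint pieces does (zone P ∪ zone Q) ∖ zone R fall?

1

(zone P ∪ zone Q) ∖ zone R is a single connected region.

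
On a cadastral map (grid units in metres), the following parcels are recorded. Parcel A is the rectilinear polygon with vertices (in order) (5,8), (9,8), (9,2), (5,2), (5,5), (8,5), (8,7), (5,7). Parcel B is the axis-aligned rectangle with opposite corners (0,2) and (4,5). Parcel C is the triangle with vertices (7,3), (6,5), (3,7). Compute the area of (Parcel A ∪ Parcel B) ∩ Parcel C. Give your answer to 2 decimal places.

The region (Parcel A ∪ Parcel B) ∩ Parcel C is the polygon with vertices (6,5), (7,3), (5,5).
By the shoelace formula its area is 1.00.

1.00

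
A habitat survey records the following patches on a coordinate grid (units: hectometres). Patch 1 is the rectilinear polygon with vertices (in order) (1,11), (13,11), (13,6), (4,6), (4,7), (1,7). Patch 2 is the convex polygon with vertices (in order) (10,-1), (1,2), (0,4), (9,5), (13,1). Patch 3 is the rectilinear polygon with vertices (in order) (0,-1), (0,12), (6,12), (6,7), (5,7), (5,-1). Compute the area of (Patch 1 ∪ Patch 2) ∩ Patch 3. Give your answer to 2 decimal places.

34.06

|Patch 1 ∪ Patch 2| = 102.
|(Patch 1 ∪ Patch 2) ∩ Patch 3| = 34.06.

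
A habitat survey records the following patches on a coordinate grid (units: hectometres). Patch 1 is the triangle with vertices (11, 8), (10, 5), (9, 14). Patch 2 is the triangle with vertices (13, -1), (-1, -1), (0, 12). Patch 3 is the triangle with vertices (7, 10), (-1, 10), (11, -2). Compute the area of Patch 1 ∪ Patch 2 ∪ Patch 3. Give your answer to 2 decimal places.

116.42

By inclusion–exclusion:
Individual areas: |Patch 1| = 6, |Patch 2| = 91, |Patch 3| = 48.
|Patch 1∩Patch 2| = 0.
|Patch 1∩Patch 3| = 0.
|Patch 2∩Patch 3| = 28.5842.
|Patch 1∩Patch 2∩Patch 3| = 0.
|Patch 1 ∪ Patch 2 ∪ Patch 3| = 145 − 28.5842 + 0 = 116.42.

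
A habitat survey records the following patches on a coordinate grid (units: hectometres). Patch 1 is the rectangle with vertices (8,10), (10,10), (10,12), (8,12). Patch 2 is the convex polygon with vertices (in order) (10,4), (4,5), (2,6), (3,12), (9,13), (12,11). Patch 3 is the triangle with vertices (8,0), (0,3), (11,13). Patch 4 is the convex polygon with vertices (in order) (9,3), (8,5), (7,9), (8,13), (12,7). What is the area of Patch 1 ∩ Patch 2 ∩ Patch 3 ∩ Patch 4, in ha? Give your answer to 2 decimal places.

The intersection is the polygon with vertices (9.132,11.302), (10,10), (8,10), (8,10.273).
By the shoelace formula its area is 1.46.

1.46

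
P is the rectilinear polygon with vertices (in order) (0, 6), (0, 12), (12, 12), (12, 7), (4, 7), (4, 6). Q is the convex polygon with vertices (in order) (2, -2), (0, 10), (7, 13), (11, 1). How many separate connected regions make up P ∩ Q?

P ∩ Q is a single connected region.

1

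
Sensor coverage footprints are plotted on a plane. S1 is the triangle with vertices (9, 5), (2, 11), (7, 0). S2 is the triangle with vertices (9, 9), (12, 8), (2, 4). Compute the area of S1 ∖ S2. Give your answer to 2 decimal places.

|S1| = 23.5, |S1∩S2| = 2.8815.
|S1 ∖ S2| = |S1| − |S1∩S2| = 23.5 − 2.8815 = 20.62.

20.62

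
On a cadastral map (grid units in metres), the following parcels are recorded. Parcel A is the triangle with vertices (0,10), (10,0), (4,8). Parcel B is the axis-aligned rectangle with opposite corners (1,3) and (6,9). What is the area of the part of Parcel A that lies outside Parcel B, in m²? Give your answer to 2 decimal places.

3.17

|Parcel A| = 10, |Parcel A∩Parcel B| = 6.8333.
|Parcel A ∖ Parcel B| = |Parcel A| − |Parcel A∩Parcel B| = 10 − 6.8333 = 3.17.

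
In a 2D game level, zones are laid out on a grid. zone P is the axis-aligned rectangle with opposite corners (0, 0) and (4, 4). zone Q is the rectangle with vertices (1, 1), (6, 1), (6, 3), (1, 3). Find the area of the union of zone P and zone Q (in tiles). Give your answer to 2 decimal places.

20.00

By inclusion–exclusion:
Individual areas: |zone P| = 16, |zone Q| = 10.
|zone P∩zone Q|: x∈[1,4], y∈[1,3] → 3·2 = 6.
|zone P ∪ zone Q| = 26 − 6 = 20.00.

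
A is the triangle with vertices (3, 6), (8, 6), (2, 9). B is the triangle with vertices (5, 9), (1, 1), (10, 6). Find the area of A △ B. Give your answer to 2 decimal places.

|A| = 7.5, |B| = 26, |A∩B| = 4.05.
|A △ B| = |A| + |B| − 2·|A∩B| = 7.5 + 26 − 8.1 = 25.40.

25.40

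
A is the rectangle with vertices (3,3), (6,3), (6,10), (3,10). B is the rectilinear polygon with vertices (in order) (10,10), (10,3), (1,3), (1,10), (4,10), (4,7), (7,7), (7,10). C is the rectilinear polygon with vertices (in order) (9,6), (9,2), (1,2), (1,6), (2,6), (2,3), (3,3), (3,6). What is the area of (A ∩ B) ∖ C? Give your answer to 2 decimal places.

|A ∩ B| = 15.
|(A ∩ B) ∩ C| = 9.
|(A ∩ B) ∖ C| = 15 − 9 = 6.00.

6.00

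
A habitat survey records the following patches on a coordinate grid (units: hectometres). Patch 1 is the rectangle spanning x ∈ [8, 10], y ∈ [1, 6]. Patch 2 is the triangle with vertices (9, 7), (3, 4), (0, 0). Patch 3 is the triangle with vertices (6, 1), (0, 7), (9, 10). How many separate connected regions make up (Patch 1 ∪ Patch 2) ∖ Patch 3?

3

(Patch 1 ∪ Patch 2) ∖ Patch 3 splits into 3 disjoint pieces (area 10, area 3.2812, area 0.225).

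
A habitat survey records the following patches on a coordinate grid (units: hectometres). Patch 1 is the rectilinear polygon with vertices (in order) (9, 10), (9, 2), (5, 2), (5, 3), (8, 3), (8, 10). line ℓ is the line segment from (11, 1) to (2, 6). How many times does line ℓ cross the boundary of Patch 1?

2

The segment meets the boundary at (7.4,3), (9,2.111).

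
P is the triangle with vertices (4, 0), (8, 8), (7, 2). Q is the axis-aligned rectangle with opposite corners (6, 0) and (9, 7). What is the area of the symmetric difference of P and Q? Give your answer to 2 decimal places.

|P| = 8, |Q| = 21, |P∩Q| = 5.1667.
|P △ Q| = |P| + |Q| − 2·|P∩Q| = 8 + 21 − 10.3333 = 18.67.

18.67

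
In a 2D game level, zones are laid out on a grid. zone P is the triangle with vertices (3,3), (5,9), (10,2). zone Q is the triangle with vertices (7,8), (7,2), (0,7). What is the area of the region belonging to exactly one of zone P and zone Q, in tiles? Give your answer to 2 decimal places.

17.07

|zone P| = 22, |zone Q| = 21, |zone P∩zone Q| = 12.9643.
|zone P △ zone Q| = |zone P| + |zone Q| − 2·|zone P∩zone Q| = 22 + 21 − 25.9286 = 17.07.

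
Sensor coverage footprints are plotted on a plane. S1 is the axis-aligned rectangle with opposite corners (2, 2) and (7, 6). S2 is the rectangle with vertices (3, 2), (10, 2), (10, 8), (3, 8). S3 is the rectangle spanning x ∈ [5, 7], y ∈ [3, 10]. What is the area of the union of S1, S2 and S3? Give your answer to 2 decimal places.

50.00

By inclusion–exclusion:
Individual areas: |S1| = 20, |S2| = 42, |S3| = 14.
|S1∩S2|: x∈[3,7], y∈[2,6] → 4·4 = 16.
|S1∩S3|: x∈[5,7], y∈[3,6] → 2·3 = 6.
|S2∩S3|: x∈[5,7], y∈[3,8] → 2·5 = 10.
|S1∩S2∩S3| = 6.
|S1 ∪ S2 ∪ S3| = 76 − 32 + 6 = 50.00.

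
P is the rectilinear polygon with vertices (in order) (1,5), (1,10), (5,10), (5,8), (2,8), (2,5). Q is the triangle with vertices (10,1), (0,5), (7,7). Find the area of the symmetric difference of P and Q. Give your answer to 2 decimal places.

|P| = 11, |Q| = 24, |P∩Q| = 0.4286.
|P △ Q| = |P| + |Q| − 2·|P∩Q| = 11 + 24 − 0.8571 = 34.14.

34.14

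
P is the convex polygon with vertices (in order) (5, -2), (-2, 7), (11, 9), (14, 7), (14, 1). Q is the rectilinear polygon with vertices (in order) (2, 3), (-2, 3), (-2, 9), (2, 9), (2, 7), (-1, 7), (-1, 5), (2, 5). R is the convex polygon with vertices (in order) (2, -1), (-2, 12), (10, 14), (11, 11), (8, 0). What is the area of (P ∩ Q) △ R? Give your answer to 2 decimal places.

130.19

|P ∩ Q| = 5.207.
|(P ∩ Q) ∩ R| = 4.0095.
|(P ∩ Q) △ R| = 5.207 + 133 − 8.0191 = 130.19.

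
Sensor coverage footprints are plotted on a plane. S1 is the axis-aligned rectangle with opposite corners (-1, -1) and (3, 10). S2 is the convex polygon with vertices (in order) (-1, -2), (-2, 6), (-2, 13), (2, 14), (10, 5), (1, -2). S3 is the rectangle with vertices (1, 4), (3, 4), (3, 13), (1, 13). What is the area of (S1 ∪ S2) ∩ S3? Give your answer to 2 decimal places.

17.99

The region (S1 ∪ S2) ∩ S3 is the polygon with vertices (3,12.875), (3,4), (1,4), (1,13), (2.889,13).
By the shoelace formula its area is 17.99.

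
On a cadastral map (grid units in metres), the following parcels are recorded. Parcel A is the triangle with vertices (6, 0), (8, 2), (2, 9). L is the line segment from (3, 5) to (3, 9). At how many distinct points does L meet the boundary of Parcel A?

2

The segment meets the boundary at (3,7.833), (3,6.75).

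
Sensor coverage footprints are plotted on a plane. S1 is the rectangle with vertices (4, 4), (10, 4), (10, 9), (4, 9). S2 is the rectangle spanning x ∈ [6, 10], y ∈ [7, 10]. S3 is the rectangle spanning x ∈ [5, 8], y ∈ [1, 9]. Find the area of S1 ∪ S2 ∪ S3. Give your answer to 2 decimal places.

43.00

By inclusion–exclusion:
Individual areas: |S1| = 30, |S2| = 12, |S3| = 24.
|S1∩S2|: x∈[6,10], y∈[7,9] → 4·2 = 8.
|S1∩S3|: x∈[5,8], y∈[4,9] → 3·5 = 15.
|S2∩S3|: x∈[6,8], y∈[7,9] → 2·2 = 4.
|S1∩S2∩S3| = 4.
|S1 ∪ S2 ∪ S3| = 66 − 27 + 4 = 43.00.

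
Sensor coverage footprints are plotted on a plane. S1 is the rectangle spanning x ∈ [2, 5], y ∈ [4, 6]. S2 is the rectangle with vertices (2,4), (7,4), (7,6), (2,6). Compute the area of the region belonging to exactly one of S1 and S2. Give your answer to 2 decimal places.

4.00

|S1∩S2|: x∈[2,5], y∈[4,6] → 3·2 = 6.
|S1 △ S2| = |S1| + |S2| − 2·|S1∩S2| = 6 + 10 − 12 = 4.00.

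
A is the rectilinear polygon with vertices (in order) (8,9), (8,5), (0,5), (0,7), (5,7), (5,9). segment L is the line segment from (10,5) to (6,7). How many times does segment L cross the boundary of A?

1

The segment meets the boundary at (8,6).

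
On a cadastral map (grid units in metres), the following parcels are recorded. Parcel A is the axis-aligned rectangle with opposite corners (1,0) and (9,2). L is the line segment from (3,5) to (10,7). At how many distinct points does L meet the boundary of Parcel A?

The segment lies entirely outside Parcel A and never meets its boundary.

0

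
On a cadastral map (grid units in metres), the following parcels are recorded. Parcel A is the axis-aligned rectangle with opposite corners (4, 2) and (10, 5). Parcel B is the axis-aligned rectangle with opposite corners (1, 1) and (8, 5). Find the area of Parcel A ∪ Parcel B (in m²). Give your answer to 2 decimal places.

34.00

By inclusion–exclusion:
Individual areas: |Parcel A| = 18, |Parcel B| = 28.
|Parcel A∩Parcel B|: x∈[4,8], y∈[2,5] → 4·3 = 12.
|Parcel A ∪ Parcel B| = 46 − 12 = 34.00.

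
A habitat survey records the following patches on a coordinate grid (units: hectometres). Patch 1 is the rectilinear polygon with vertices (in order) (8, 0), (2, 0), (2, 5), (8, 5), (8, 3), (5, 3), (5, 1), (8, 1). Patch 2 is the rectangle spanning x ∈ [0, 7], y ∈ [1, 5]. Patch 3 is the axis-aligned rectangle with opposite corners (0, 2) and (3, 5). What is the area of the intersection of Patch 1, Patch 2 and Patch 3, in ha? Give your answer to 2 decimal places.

3.00

The intersection is the polygon with vertices (3,5), (3,2), (2,2), (2,5).
By the shoelace formula its area is 3.00.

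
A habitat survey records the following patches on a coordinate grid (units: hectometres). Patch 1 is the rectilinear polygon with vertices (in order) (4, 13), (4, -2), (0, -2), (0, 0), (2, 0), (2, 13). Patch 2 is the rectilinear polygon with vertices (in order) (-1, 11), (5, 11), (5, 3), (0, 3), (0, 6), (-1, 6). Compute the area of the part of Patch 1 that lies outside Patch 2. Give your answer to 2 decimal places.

18.00

|Patch 1| = 34, |Patch 1∩Patch 2| = 16.
|Patch 1 ∖ Patch 2| = |Patch 1| − |Patch 1∩Patch 2| = 34 − 16 = 18.00.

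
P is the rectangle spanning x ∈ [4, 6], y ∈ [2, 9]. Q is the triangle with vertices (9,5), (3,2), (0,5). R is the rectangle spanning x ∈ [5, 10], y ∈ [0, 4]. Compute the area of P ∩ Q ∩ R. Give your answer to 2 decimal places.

The intersection is the polygon with vertices (5,3), (5,4), (6,4), (6,3.5).
By the shoelace formula its area is 0.75.

0.75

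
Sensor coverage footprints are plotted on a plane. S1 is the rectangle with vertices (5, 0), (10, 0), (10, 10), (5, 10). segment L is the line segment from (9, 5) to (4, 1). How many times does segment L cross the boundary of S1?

The segment meets the boundary at (5,1.8).

1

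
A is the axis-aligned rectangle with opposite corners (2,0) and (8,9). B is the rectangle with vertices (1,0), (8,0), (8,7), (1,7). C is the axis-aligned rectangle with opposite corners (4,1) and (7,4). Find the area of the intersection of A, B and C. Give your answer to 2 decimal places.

The intersection is the polygon with vertices (4,1), (4,4), (7,4), (7,1).
By the shoelace formula its area is 9.00.

9.00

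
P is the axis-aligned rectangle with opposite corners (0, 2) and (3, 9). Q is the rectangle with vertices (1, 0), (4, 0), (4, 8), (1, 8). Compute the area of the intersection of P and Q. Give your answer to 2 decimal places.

12.00

|P∩Q|: x∈[1,3], y∈[2,8] → 2·6 = 12.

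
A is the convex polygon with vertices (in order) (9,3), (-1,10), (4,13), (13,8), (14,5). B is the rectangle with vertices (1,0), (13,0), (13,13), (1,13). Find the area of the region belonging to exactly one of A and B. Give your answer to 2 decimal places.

91.10

|A| = 73.5, |B| = 156, |A∩B| = 69.2.
|A △ B| = |A| + |B| − 2·|A∩B| = 73.5 + 156 − 138.4 = 91.10.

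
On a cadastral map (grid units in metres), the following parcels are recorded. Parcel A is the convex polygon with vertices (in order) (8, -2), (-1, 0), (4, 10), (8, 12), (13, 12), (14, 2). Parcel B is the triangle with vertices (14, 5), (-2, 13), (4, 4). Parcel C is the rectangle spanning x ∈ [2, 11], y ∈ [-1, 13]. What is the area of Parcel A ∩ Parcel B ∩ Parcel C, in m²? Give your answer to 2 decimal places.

32.44

The intersection is the polygon with vertices (11,6.5), (11,4.7), (4,4), (2.286,6.571), (4,10).
By the shoelace formula its area is 32.44.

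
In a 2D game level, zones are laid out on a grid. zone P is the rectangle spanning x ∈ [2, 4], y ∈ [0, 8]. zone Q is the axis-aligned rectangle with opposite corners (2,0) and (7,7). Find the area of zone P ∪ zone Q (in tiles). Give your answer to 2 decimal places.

By inclusion–exclusion:
Individual areas: |zone P| = 16, |zone Q| = 35.
|zone P∩zone Q|: x∈[2,4], y∈[0,7] → 2·7 = 14.
|zone P ∪ zone Q| = 51 − 14 = 37.00.

37.00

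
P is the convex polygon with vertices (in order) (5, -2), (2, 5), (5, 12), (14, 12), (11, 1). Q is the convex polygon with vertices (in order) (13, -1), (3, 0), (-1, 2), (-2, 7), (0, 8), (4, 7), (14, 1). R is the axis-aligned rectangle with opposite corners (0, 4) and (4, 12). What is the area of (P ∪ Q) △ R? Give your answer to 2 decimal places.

|P ∪ Q| = 150.9554.
|(P ∪ Q) ∩ R| = 15.3763.
|(P ∪ Q) △ R| = 150.9554 + 32 − 30.7527 = 152.20.

152.20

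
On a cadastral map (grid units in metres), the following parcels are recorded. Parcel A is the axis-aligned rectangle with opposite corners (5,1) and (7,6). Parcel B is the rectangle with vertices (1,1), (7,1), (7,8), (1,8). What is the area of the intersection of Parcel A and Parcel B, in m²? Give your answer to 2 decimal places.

10.00

|Parcel A∩Parcel B|: x∈[5,7], y∈[1,6] → 2·5 = 10.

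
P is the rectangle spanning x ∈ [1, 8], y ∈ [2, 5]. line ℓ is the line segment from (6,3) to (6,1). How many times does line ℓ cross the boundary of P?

The segment meets the boundary at (6,2).

1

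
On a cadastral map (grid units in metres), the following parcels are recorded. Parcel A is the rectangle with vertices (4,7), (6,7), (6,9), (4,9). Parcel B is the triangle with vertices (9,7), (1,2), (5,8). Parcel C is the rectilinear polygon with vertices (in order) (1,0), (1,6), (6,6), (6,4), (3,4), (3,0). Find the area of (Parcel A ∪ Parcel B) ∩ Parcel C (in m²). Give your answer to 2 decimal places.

The region (Parcel A ∪ Parcel B) ∩ Parcel C is the polygon with vertices (4.2,4), (3,4), (3,3.25), (1,2), (3.667,6), (6,6), (6,5.125).
By the shoelace formula its area is 6.40.

6.40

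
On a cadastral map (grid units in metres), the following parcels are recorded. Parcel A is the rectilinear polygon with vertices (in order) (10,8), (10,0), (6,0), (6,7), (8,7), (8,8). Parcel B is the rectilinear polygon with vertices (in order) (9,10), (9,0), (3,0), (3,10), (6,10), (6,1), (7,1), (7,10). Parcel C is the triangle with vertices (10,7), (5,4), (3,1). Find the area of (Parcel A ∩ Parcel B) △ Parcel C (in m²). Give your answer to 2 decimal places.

18.44

|Parcel A ∩ Parcel B| = 16.
|(Parcel A ∩ Parcel B) ∩ Parcel C| = 1.0286.
|(Parcel A ∩ Parcel B) △ Parcel C| = 16 + 4.5 − 2.0571 = 18.44.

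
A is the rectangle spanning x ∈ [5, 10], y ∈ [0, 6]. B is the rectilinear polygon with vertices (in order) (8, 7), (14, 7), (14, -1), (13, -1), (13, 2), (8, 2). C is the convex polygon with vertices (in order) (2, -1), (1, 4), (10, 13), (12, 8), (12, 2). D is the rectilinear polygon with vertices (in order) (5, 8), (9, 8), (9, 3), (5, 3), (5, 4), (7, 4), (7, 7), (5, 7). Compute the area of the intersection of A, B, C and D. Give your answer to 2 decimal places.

The intersection is the polygon with vertices (8,6), (9,6), (9,3), (8,3).
By the shoelace formula its area is 3.00.

3.00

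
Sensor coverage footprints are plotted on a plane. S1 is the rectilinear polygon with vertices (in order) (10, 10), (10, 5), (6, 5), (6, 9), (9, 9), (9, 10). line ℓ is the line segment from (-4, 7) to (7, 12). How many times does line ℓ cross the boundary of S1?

0

The segment lies entirely outside S1 and never meets its boundary.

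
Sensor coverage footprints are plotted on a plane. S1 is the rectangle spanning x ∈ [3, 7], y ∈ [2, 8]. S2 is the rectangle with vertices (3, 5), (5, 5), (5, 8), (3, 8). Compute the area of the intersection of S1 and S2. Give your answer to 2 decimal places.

|S1∩S2|: x∈[3,5], y∈[5,8] → 2·3 = 6.

6.00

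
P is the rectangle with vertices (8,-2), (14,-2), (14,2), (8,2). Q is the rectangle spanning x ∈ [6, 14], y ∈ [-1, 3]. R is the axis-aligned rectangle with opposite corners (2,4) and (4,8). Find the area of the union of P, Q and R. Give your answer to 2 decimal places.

46.00

By inclusion–exclusion:
Individual areas: |P| = 24, |Q| = 32, |R| = 8.
|P∩Q|: x∈[8,14], y∈[-1,2] → 6·3 = 18.
|P∩R| = 0 (no overlap).
|Q∩R| = 0 (no overlap).
|P∩Q∩R| = 0.
|P ∪ Q ∪ R| = 64 − 18 + 0 = 46.00.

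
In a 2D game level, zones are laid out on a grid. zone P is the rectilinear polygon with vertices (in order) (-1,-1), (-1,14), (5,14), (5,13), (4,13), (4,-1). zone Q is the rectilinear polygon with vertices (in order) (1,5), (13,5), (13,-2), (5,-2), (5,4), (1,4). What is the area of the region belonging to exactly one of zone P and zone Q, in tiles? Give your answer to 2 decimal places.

|zone P| = 76, |zone Q| = 60, |zone P∩zone Q| = 3.
|zone P △ zone Q| = |zone P| + |zone Q| − 2·|zone P∩zone Q| = 76 + 60 − 6 = 130.00.

130.00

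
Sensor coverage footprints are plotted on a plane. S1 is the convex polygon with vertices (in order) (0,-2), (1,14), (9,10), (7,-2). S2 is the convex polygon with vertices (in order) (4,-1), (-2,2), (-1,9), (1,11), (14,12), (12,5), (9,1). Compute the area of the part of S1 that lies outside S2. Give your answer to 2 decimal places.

|S1| = 108, |S1∩S2| = 86.9406.
|S1 ∖ S2| = |S1| − |S1∩S2| = 108 − 86.9406 = 21.06.

21.06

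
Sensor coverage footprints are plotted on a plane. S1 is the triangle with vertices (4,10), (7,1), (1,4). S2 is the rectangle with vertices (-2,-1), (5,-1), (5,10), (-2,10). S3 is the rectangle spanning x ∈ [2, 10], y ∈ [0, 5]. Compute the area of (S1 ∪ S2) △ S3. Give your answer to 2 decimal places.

|S1 ∪ S2| = 82.
|(S1 ∪ S2) ∩ S3| = 19.3333.
|(S1 ∪ S2) △ S3| = 82 + 40 − 38.6667 = 83.33.

83.33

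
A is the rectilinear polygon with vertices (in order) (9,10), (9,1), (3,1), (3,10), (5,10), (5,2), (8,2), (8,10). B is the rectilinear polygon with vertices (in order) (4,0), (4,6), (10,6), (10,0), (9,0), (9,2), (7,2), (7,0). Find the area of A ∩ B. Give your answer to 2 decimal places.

11.00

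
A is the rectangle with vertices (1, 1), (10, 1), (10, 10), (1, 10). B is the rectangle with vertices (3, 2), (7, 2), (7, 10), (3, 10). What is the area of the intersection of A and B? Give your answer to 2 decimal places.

|A∩B|: x∈[3,7], y∈[2,10] → 4·8 = 32.

32.00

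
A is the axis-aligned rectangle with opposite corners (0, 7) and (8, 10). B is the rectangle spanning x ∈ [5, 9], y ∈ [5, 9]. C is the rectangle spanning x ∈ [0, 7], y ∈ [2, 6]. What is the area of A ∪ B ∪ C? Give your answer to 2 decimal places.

60.00

By inclusion–exclusion:
Individual areas: |A| = 24, |B| = 16, |C| = 28.
|A∩B|: x∈[5,8], y∈[7,9] → 3·2 = 6.
|A∩C| = 0 (no overlap).
|B∩C|: x∈[5,7], y∈[5,6] → 2·1 = 2.
|A∩B∩C| = 0.
|A ∪ B ∪ C| = 68 − 8 + 0 = 60.00.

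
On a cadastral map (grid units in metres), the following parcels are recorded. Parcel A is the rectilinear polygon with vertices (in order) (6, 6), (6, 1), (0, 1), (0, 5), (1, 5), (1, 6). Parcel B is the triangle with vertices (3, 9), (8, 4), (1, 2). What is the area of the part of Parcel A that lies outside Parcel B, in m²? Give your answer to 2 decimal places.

14.86

|Parcel A| = 29, |Parcel A∩Parcel B| = 14.1429.
|Parcel A ∖ Parcel B| = |Parcel A| − |Parcel A∩Parcel B| = 29 − 14.1429 = 14.86.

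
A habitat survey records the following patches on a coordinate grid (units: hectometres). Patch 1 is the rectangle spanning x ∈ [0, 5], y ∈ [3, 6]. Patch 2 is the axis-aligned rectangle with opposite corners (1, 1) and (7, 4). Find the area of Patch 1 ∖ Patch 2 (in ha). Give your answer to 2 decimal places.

11.00

|Patch 1∩Patch 2|: x∈[1,5], y∈[3,4] → 4·1 = 4.
|Patch 1| = 15.
|Patch 1 ∖ Patch 2| = |Patch 1| − |Patch 1∩Patch 2| = 15 − 4 = 11.00.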